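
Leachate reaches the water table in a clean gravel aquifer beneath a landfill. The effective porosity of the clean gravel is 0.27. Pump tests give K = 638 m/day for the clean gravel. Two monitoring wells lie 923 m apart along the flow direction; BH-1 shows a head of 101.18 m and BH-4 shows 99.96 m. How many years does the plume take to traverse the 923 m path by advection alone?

0.809

Hydraulic gradient i = (101.18 − 99.96) / 923 = 1.22 / 923 = 0.001322.
Darcy flux q = K · i = 638.0 × 0.001322 = 0.8433 m/day.
Seepage velocity v = q / n_e = 0.8433 / 0.27 = 3.123 m/day.
Travel time t = L / v = 923 / 3.123 = 295.5 days = 0.8091 years.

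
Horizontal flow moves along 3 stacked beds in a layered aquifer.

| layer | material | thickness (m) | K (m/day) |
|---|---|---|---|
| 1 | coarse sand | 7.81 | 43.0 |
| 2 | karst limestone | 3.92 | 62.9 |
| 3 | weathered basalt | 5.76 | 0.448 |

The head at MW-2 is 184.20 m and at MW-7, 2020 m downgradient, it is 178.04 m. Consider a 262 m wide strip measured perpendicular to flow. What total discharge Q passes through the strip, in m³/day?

467

Flow is parallel to layering, so each bed carries its own Darcy discharge and the transmissivities add.
Σ(K_i·b_i) = 43.0×7.81 + 62.9×3.92 + 0.448×5.76 = 585.0 m²/day.
Hydraulic gradient i = (184.20 − 178.04) / 2020 = 6.16 / 2020 = 0.003050.
Q = Σ(K_i·b_i) · W · i = 585.0 × 262 × 0.003050 = 467.4 m³/day.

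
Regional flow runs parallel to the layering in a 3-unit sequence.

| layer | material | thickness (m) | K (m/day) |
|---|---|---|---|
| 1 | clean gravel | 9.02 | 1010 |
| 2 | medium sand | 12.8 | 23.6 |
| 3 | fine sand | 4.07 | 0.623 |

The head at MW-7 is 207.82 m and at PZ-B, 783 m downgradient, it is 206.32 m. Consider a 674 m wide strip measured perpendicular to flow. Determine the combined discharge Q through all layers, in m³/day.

12200

Flow is parallel to layering, so each bed carries its own Darcy discharge and the transmissivities add.
Σ(K_i·b_i) = 1010×9.02 + 23.6×12.8 + 0.623×4.07 = 9415 m²/day.
Hydraulic gradient i = (207.82 − 206.32) / 783 = 1.5 / 783 = 0.001916.
Q = Σ(K_i·b_i) · W · i = 9415 × 674 × 0.001916 = 12156 m³/day.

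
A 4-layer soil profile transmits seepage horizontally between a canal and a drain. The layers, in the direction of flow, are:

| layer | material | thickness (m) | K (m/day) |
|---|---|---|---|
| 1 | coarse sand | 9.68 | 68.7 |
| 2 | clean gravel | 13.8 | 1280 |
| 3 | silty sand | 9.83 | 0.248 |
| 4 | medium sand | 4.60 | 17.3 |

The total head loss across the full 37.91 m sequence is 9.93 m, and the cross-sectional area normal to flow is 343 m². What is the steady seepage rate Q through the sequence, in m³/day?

Flow is perpendicular to layering, so the layers act in series and the equivalent K is the thickness-weighted harmonic mean.
Total thickness L = 9.68 + 13.8 + 9.83 + 4.60 = 37.91 m.
Σ(b_i/K_i) = 9.68/68.7 + 13.8/1280 + 9.83/0.248 + 4.60/17.3 = 40.05 d.
K_eq = L / Σ(b_i/K_i) = 37.91 / 40.05 = 0.9465 m/day.
Q = K_eq · A · (Δh/L) = 0.9465 × 343 × (9.93/37.91) = 85.03 m³/day.

85.0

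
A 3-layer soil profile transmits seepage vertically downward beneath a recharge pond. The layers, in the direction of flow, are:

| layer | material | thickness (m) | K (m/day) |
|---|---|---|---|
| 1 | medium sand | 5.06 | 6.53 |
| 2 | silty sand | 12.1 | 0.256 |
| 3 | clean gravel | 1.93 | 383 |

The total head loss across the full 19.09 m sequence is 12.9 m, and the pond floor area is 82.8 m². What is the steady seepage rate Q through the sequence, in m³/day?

22.2

Flow is perpendicular to layering, so the layers act in series and the equivalent K is the thickness-weighted harmonic mean.
Total thickness L = 5.06 + 12.1 + 1.93 = 19.09 m.
Σ(b_i/K_i) = 5.06/6.53 + 12.1/0.256 + 1.93/383 = 48.05 d.
K_eq = L / Σ(b_i/K_i) = 19.09 / 48.05 = 0.3973 m/day.
Q = K_eq · A · (Δh/L) = 0.3973 × 82.8 × (12.9/19.09) = 22.23 m³/day.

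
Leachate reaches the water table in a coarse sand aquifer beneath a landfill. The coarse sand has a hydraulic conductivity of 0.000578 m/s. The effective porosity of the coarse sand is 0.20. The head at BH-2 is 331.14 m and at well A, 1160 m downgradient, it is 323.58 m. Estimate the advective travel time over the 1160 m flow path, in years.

Convert K: 0.000578 m/s × 86400 = 49.94 m/day.
Hydraulic gradient i = (331.14 − 323.58) / 1160 = 7.56 / 1160 = 0.006517.
Darcy flux q = K · i = 49.94 × 0.006517 = 0.3255 m/day.
Seepage velocity v = q / n_e = 0.3255 / 0.20 = 1.627 m/day.
Travel time t = L / v = 1160 / 1.627 = 712.8 days = 1.952 years.

1.95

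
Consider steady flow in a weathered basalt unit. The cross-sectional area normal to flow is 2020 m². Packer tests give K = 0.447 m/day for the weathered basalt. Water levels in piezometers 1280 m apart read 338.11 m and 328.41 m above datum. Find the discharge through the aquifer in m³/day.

Hydraulic gradient i = (338.11 − 328.41) / 1280 = 9.7 / 1280 = 0.007578.
Darcy's law: Q = K · A · i = 0.4470 × 2020 × 0.007578 = 6.843 m³/day.

6.84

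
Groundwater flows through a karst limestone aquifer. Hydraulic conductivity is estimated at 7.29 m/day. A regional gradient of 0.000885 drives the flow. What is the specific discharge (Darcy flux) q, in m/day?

Hydraulic gradient i = 0.000885.
Specific discharge q = K · i = 7.290 × 0.0008850 = 0.006452 m/day.

0.00645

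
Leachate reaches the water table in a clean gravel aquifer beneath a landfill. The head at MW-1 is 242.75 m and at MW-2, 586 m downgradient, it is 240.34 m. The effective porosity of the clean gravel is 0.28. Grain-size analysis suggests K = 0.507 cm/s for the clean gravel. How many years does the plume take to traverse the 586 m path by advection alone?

0.249

Convert K: 0.507 cm/s × 864 = 438.0 m/day.
Hydraulic gradient i = (242.75 − 240.34) / 586 = 2.41 / 586 = 0.004113.
Darcy flux q = K · i = 438.0 × 0.004113 = 1.802 m/day.
Seepage velocity v = q / n_e = 1.802 / 0.28 = 6.434 m/day.
Travel time t = L / v = 586 / 6.434 = 91.08 days = 0.2494 years.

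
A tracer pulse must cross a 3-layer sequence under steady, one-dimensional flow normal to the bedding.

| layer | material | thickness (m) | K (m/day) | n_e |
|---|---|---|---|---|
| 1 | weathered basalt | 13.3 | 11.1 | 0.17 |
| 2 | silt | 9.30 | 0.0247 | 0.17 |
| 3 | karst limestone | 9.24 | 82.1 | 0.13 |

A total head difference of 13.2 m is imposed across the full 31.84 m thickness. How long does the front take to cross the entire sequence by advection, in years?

0.395

With flow normal to the layers, continuity requires the same specific discharge q through every layer.
Σ(b_i/K_i) = 13.3/11.1 + 9.30/0.0247 + 9.24/82.1 = 377.8 d.
q = Δh / Σ(b_i/K_i) = 13.2 / 377.8 = 0.03494 m/day.
In each layer the seepage velocity is v_i = q/n_i, so the layer transit time is t_i = b_i·n_i / q:
  layer 1 (weathered basalt): t_1 = 13.3 × 0.17 / 0.03494 = 64.72 d
  layer 2 (silt): t_2 = 9.30 × 0.17 / 0.03494 = 45.25 d
  layer 3 (karst limestone): t_3 = 9.24 × 0.13 / 0.03494 = 34.38 d
Total t = Σ t_i = 144.4 days = 0.3952 years.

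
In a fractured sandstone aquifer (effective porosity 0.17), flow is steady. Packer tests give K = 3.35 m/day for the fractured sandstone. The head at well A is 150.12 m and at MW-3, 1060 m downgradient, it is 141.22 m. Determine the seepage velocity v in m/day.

Hydraulic gradient i = (150.12 − 141.22) / 1060 = 8.9 / 1060 = 0.008396.
Darcy flux q = K · i = 3.350 × 0.008396 = 0.02813 m/day.
Seepage velocity v = q / n_e = 0.02813 / 0.17 = 0.1655 m/day.

0.165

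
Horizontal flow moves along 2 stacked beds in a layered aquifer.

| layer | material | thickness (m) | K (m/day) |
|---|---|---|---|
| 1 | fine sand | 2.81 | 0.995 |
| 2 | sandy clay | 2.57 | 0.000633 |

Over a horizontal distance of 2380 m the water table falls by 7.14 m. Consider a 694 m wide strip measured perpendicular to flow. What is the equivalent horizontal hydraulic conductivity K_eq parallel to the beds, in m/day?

Flow is parallel to layering, so each bed carries its own Darcy discharge and the transmissivities add.
Σ(K_i·b_i) = 0.995×2.81 + 0.000633×2.57 = 2.798 m²/day.
Total thickness b = 5.380 m, so K_eq = Σ(K_i·b_i)/b = 0.5200 m/day.

0.520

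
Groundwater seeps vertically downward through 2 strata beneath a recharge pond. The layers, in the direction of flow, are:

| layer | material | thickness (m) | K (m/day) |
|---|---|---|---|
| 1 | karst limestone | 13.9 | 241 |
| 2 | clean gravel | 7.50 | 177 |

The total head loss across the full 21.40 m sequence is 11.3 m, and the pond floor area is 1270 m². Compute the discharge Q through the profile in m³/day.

Flow is perpendicular to layering, so the layers act in series and the equivalent K is the thickness-weighted harmonic mean.
Total thickness L = 13.9 + 7.50 = 21.40 m.
Σ(b_i/K_i) = 13.9/241 + 7.50/177 = 0.1000 d.
K_eq = L / Σ(b_i/K_i) = 21.40 / 0.1000 = 213.9 m/day.
Q = K_eq · A · (Δh/L) = 213.9 × 1270 × (11.3/21.40) = 1.434e+05 m³/day.

143000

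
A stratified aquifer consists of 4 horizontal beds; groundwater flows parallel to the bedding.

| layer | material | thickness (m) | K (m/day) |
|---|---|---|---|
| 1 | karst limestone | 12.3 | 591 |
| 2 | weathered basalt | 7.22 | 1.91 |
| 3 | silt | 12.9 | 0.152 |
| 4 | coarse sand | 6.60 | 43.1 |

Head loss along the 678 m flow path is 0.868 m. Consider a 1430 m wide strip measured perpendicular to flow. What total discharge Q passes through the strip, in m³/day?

Flow is parallel to layering, so each bed carries its own Darcy discharge and the transmissivities add.
Σ(K_i·b_i) = 591×12.3 + 1.91×7.22 + 0.152×12.9 + 43.1×6.60 = 7570 m²/day.
Hydraulic gradient i = Δh / L = 0.868 / 678 = 0.001280.
Q = Σ(K_i·b_i) · W · i = 7570 × 1430 × 0.001280 = 13858 m³/day.

13900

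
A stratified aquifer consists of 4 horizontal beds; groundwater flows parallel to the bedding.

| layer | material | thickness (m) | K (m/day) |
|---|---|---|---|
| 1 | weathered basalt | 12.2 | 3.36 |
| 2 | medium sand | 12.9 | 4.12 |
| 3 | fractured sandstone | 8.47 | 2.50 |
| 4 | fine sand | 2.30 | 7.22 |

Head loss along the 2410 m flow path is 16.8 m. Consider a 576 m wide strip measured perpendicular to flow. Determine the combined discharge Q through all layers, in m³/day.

Flow is parallel to layering, so each bed carries its own Darcy discharge and the transmissivities add.
Σ(K_i·b_i) = 3.36×12.2 + 4.12×12.9 + 2.50×8.47 + 7.22×2.30 = 131.9 m²/day.
Hydraulic gradient i = Δh / L = 16.8 / 2410 = 0.006971.
Q = Σ(K_i·b_i) · W · i = 131.9 × 576 × 0.006971 = 529.7 m³/day.

530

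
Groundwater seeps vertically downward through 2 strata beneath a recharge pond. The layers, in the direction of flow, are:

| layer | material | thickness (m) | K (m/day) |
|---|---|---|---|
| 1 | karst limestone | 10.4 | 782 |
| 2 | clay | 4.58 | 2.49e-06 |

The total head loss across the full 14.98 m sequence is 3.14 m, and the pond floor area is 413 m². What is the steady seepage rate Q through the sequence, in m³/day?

0.000705

Flow is perpendicular to layering, so the layers act in series and the equivalent K is the thickness-weighted harmonic mean.
Total thickness L = 10.4 + 4.58 = 14.98 m.
Σ(b_i/K_i) = 10.4/782 + 4.58/2.49e-06 = 1.839e+06 d.
K_eq = L / Σ(b_i/K_i) = 14.98 / 1.839e+06 = 8.144e-06 m/day.
Q = K_eq · A · (Δh/L) = 8.144e-06 × 413 × (3.14/14.98) = 0.0007050 m³/day.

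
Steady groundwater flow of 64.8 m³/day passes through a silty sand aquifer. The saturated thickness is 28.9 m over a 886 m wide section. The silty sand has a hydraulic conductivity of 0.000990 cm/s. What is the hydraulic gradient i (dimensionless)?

Convert K: 0.000990 cm/s × 864 = 0.8554 m/day.
Cross-sectional area A = 886 × 28.9 = 25605 m².
From Q = K·A·i, i = Q / (K·A) = 64.8 / (0.8554 × 25605) = 0.002959.

0.00296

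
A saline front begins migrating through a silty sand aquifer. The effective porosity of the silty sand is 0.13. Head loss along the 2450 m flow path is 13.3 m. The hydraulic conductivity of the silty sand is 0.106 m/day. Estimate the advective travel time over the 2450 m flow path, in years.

1520

Hydraulic gradient i = Δh / L = 13.3 / 2450 = 0.005429.
Darcy flux q = K · i = 0.1060 × 0.005429 = 0.0005754 m/day.
Seepage velocity v = q / n_e = 0.0005754 / 0.13 = 0.004426 m/day.
Travel time t = L / v = 2450 / 0.004426 = 5.535e+05 days = 1515 years.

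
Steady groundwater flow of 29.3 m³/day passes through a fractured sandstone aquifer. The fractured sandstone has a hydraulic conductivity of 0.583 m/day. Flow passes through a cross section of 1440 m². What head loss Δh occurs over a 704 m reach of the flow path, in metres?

From Q = K·A·i, i = Q / (K·A) = 29.3 / (0.5830 × 1440) = 0.03490.
Head loss Δh = i · L = 0.03490 × 704 = 24.57 m.

24.6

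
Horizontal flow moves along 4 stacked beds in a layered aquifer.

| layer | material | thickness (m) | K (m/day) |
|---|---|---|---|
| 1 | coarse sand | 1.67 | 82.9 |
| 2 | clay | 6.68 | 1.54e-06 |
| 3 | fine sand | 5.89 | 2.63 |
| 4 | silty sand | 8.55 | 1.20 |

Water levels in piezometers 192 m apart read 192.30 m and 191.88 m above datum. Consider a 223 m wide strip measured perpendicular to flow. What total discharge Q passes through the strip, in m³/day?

80.1

Flow is parallel to layering, so each bed carries its own Darcy discharge and the transmissivities add.
Σ(K_i·b_i) = 82.9×1.67 + 1.54e-06×6.68 + 2.63×5.89 + 1.20×8.55 = 164.2 m²/day.
Hydraulic gradient i = (192.30 − 191.88) / 192 = 0.42 / 192 = 0.002187.
Q = Σ(K_i·b_i) · W · i = 164.2 × 223 × 0.002187 = 80.10 m³/day.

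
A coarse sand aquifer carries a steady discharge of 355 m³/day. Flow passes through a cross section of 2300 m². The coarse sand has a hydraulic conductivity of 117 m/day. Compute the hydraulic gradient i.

0.00132

From Q = K·A·i, i = Q / (K·A) = 355 / (117.0 × 2300) = 0.001319.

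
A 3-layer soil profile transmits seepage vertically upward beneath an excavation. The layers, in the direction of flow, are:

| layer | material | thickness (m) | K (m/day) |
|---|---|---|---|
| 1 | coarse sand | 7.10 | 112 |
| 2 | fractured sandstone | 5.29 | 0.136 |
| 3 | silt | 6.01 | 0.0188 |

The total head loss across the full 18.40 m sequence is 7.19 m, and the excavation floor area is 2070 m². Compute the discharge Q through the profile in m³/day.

41.5

Flow is perpendicular to layering, so the layers act in series and the equivalent K is the thickness-weighted harmonic mean.
Total thickness L = 7.10 + 5.29 + 6.01 = 18.40 m.
Σ(b_i/K_i) = 7.10/112 + 5.29/0.136 + 6.01/0.0188 = 358.6 d.
K_eq = L / Σ(b_i/K_i) = 18.40 / 358.6 = 0.05130 m/day.
Q = K_eq · A · (Δh/L) = 0.05130 × 2070 × (7.19/18.40) = 41.50 m³/day.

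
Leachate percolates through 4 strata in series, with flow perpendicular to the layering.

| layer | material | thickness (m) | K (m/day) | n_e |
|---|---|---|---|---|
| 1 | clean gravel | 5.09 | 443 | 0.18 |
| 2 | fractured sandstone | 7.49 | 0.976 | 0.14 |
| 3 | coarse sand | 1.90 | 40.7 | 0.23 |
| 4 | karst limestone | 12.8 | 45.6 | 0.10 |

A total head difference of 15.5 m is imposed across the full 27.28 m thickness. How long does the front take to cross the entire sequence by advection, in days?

With flow normal to the layers, continuity requires the same specific discharge q through every layer.
Σ(b_i/K_i) = 5.09/443 + 7.49/0.976 + 1.90/40.7 + 12.8/45.6 = 8.013 d.
q = Δh / Σ(b_i/K_i) = 15.5 / 8.013 = 1.934 m/day.
In each layer the seepage velocity is v_i = q/n_i, so the layer transit time is t_i = b_i·n_i / q:
  layer 1 (clean gravel): t_1 = 5.09 × 0.18 / 1.934 = 0.4736 d
  layer 2 (fractured sandstone): t_2 = 7.49 × 0.14 / 1.934 = 0.5421 d
  layer 3 (coarse sand): t_3 = 1.90 × 0.23 / 1.934 = 0.2259 d
  layer 4 (karst limestone): t_4 = 12.8 × 0.10 / 1.934 = 0.6617 d
Total t = Σ t_i = 1.903 days.

1.90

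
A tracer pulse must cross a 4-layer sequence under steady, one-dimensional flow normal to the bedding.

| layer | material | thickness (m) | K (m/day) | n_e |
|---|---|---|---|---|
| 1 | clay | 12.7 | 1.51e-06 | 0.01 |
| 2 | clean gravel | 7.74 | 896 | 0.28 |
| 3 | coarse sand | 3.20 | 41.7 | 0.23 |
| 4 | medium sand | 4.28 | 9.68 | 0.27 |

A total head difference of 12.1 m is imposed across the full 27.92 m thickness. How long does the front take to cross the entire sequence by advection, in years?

With flow normal to the layers, continuity requires the same specific discharge q through every layer.
Σ(b_i/K_i) = 12.7/1.51e-06 + 7.74/896 + 3.20/41.7 + 4.28/9.68 = 8.411e+06 d.
q = Δh / Σ(b_i/K_i) = 12.1 / 8.411e+06 = 1.439e-06 m/day.
In each layer the seepage velocity is v_i = q/n_i, so the layer transit time is t_i = b_i·n_i / q:
  layer 1 (clay): t_1 = 12.7 × 0.01 / 1.439e-06 = 88277 d
  layer 2 (clean gravel): t_2 = 7.74 × 0.28 / 1.439e-06 = 1.506e+06 d
  layer 3 (coarse sand): t_3 = 3.20 × 0.23 / 1.439e-06 = 5.116e+05 d
  layer 4 (medium sand): t_4 = 4.28 × 0.27 / 1.439e-06 = 8.032e+05 d
Total t = Σ t_i = 2.910e+06 days = 7966 years.

7970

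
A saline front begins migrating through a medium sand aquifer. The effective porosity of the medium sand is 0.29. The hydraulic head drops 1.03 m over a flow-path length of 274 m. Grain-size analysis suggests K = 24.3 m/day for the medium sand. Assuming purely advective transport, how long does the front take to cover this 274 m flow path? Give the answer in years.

2.38

Hydraulic gradient i = Δh / L = 1.03 / 274 = 0.003759.
Darcy flux q = K · i = 24.30 × 0.003759 = 0.09135 m/day.
Seepage velocity v = q / n_e = 0.09135 / 0.29 = 0.3150 m/day.
Travel time t = L / v = 274 / 0.3150 = 869.9 days = 2.382 years.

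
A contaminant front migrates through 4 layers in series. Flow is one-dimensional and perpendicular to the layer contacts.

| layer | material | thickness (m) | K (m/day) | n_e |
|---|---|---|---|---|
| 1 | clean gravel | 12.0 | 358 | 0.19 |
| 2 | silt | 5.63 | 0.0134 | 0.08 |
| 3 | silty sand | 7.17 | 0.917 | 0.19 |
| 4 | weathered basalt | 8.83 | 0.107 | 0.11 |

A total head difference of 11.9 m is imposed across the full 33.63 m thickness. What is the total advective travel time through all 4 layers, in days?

With flow normal to the layers, continuity requires the same specific discharge q through every layer.
Σ(b_i/K_i) = 12.0/358 + 5.63/0.0134 + 7.17/0.917 + 8.83/0.107 = 510.5 d.
q = Δh / Σ(b_i/K_i) = 11.9 / 510.5 = 0.02331 m/day.
In each layer the seepage velocity is v_i = q/n_i, so the layer transit time is t_i = b_i·n_i / q:
  layer 1 (clean gravel): t_1 = 12.0 × 0.19 / 0.02331 = 97.81 d
  layer 2 (silt): t_2 = 5.63 × 0.08 / 0.02331 = 19.32 d
  layer 3 (silty sand): t_3 = 7.17 × 0.19 / 0.02331 = 58.44 d
  layer 4 (weathered basalt): t_4 = 8.83 × 0.11 / 0.02331 = 41.67 d
Total t = Σ t_i = 217.3 days.

217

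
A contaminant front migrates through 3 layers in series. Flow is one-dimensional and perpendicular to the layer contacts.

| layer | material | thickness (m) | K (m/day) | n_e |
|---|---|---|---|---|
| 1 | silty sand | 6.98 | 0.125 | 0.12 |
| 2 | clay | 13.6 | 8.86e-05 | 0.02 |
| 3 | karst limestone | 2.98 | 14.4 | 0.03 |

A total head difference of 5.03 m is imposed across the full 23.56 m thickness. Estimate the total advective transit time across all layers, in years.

100

With flow normal to the layers, continuity requires the same specific discharge q through every layer.
Σ(b_i/K_i) = 6.98/0.125 + 13.6/8.86e-05 + 2.98/14.4 = 1.536e+05 d.
q = Δh / Σ(b_i/K_i) = 5.03 / 1.536e+05 = 3.276e-05 m/day.
In each layer the seepage velocity is v_i = q/n_i, so the layer transit time is t_i = b_i·n_i / q:
  layer 1 (silty sand): t_1 = 6.98 × 0.12 / 3.276e-05 = 25570 d
  layer 2 (clay): t_2 = 13.6 × 0.02 / 3.276e-05 = 8304 d
  layer 3 (karst limestone): t_3 = 2.98 × 0.03 / 3.276e-05 = 2729 d
Total t = Σ t_i = 36603 days = 100.2 years.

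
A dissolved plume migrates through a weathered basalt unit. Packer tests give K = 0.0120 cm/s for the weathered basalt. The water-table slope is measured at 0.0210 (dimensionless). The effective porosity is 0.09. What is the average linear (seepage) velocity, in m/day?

2.42

Convert K: 0.0120 cm/s × 864 = 10.37 m/day.
Hydraulic gradient i = 0.0210.
Darcy flux q = K · i = 10.37 × 0.02100 = 0.2177 m/day.
Seepage velocity v = q / n_e = 0.2177 / 0.09 = 2.419 m/day.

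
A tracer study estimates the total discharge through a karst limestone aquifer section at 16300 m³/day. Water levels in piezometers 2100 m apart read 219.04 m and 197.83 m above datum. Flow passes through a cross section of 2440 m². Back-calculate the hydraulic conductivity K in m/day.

Hydraulic gradient i = (219.04 − 197.83) / 2100 = 21.21 / 2100 = 0.01010.
From Q = K·A·i, K = Q / (A·i) = 16300 / (2440 × 0.01010) = 661.4 m/day.

661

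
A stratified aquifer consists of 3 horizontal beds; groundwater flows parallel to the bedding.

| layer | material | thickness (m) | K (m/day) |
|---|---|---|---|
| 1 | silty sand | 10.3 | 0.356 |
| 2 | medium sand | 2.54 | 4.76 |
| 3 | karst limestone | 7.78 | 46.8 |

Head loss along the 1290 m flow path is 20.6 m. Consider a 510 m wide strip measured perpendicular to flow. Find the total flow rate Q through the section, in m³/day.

3090

Flow is parallel to layering, so each bed carries its own Darcy discharge and the transmissivities add.
Σ(K_i·b_i) = 0.356×10.3 + 4.76×2.54 + 46.8×7.78 = 379.9 m²/day.
Hydraulic gradient i = Δh / L = 20.6 / 1290 = 0.01597.
Q = Σ(K_i·b_i) · W · i = 379.9 × 510 × 0.01597 = 3094 m³/day.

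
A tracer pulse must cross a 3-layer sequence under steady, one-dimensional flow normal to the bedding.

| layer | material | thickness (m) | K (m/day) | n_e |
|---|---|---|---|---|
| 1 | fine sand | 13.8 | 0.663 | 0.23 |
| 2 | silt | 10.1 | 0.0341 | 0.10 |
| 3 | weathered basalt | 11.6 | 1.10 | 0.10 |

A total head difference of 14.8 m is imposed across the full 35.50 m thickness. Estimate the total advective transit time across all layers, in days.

118

With flow normal to the layers, continuity requires the same specific discharge q through every layer.
Σ(b_i/K_i) = 13.8/0.663 + 10.1/0.0341 + 11.6/1.10 = 327.5 d.
q = Δh / Σ(b_i/K_i) = 14.8 / 327.5 = 0.04518 m/day.
In each layer the seepage velocity is v_i = q/n_i, so the layer transit time is t_i = b_i·n_i / q:
  layer 1 (fine sand): t_1 = 13.8 × 0.23 / 0.04518 = 70.25 d
  layer 2 (silt): t_2 = 10.1 × 0.10 / 0.04518 = 22.35 d
  layer 3 (weathered basalt): t_3 = 11.6 × 0.10 / 0.04518 = 25.67 d
Total t = Σ t_i = 118.3 days.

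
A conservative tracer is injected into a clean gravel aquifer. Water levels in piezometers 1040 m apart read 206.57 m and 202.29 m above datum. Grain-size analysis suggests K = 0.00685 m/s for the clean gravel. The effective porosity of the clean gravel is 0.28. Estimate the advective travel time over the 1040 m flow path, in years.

0.327

Convert K: 0.00685 m/s × 86400 = 591.8 m/day.
Hydraulic gradient i = (206.57 − 202.29) / 1040 = 4.28 / 1040 = 0.004115.
Darcy flux q = K · i = 591.8 × 0.004115 = 2.436 m/day.
Seepage velocity v = q / n_e = 2.436 / 0.28 = 8.699 m/day.
Travel time t = L / v = 1040 / 8.699 = 119.6 days = 0.3273 years.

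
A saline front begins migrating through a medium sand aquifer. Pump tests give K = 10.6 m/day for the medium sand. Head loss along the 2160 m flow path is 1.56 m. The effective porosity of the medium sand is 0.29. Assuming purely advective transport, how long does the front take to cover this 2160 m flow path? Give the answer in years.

224

Hydraulic gradient i = Δh / L = 1.56 / 2160 = 0.0007222.
Darcy flux q = K · i = 10.60 × 0.0007222 = 0.007656 m/day.
Seepage velocity v = q / n_e = 0.007656 / 0.29 = 0.02640 m/day.
Travel time t = L / v = 2160 / 0.02640 = 81823 days = 224.0 years.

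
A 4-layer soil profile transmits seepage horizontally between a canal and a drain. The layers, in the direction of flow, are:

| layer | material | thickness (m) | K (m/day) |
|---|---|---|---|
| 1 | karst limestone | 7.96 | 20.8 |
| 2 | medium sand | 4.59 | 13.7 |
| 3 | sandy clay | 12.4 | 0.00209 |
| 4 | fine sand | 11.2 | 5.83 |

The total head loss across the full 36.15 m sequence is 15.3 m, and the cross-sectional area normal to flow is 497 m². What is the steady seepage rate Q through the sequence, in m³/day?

1.28

Flow is perpendicular to layering, so the layers act in series and the equivalent K is the thickness-weighted harmonic mean.
Total thickness L = 7.96 + 4.59 + 12.4 + 11.2 = 36.15 m.
Σ(b_i/K_i) = 7.96/20.8 + 4.59/13.7 + 12.4/0.00209 + 11.2/5.83 = 5936 d.
K_eq = L / Σ(b_i/K_i) = 36.15 / 5936 = 0.006090 m/day.
Q = K_eq · A · (Δh/L) = 0.006090 × 497 × (15.3/36.15) = 1.281 m³/day.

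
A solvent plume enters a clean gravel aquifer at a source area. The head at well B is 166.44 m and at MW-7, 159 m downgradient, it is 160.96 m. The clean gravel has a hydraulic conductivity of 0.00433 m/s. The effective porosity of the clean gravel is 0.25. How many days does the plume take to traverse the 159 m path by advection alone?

Convert K: 0.00433 m/s × 86400 = 374.1 m/day.
Hydraulic gradient i = (166.44 − 160.96) / 159 = 5.48 / 159 = 0.03447.
Darcy flux q = K · i = 374.1 × 0.03447 = 12.89 m/day.
Seepage velocity v = q / n_e = 12.89 / 0.25 = 51.58 m/day.
Travel time t = L / v = 159 / 51.58 = 3.083 days.

3.08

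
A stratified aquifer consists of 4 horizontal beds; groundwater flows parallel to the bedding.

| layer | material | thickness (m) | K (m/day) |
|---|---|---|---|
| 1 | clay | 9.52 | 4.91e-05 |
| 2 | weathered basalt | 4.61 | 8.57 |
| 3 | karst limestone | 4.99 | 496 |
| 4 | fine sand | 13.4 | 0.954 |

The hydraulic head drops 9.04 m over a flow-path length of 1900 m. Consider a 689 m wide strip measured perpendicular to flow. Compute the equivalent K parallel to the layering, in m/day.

77.7

Flow is parallel to layering, so each bed carries its own Darcy discharge and the transmissivities add.
Σ(K_i·b_i) = 4.91e-05×9.52 + 8.57×4.61 + 496×4.99 + 0.954×13.4 = 2527 m²/day.
Total thickness b = 32.52 m, so K_eq = Σ(K_i·b_i)/b = 77.72 m/day.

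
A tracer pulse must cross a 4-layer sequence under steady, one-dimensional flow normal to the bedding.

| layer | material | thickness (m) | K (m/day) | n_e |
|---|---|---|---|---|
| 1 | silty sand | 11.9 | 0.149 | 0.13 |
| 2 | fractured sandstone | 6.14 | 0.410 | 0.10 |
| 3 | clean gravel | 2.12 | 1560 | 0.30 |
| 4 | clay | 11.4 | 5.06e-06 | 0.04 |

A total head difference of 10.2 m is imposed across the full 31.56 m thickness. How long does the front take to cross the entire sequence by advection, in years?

1970

With flow normal to the layers, continuity requires the same specific discharge q through every layer.
Σ(b_i/K_i) = 11.9/0.149 + 6.14/0.410 + 2.12/1560 + 11.4/5.06e-06 = 2.253e+06 d.
q = Δh / Σ(b_i/K_i) = 10.2 / 2.253e+06 = 4.527e-06 m/day.
In each layer the seepage velocity is v_i = q/n_i, so the layer transit time is t_i = b_i·n_i / q:
  layer 1 (silty sand): t_1 = 11.9 × 0.13 / 4.527e-06 = 3.417e+05 d
  layer 2 (fractured sandstone): t_2 = 6.14 × 0.10 / 4.527e-06 = 1.356e+05 d
  layer 3 (clean gravel): t_3 = 2.12 × 0.30 / 4.527e-06 = 1.405e+05 d
  layer 4 (clay): t_4 = 11.4 × 0.04 / 4.527e-06 = 1.007e+05 d
Total t = Σ t_i = 7.185e+05 days = 1967 years.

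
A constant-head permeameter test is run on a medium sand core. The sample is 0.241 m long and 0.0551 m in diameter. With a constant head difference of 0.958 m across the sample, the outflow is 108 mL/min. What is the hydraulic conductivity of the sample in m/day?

16.4

Cross-sectional area A = π·(d/2)² = π × (0.0551/2)² = 0.002384 m².
Convert discharge: 108 mL/min = 1.800e-06 m³/s.
Darcy's law rearranged: K = Q·L / (A·Δh) = 1.800e-06 × 0.241 / (0.002384 × 0.958) = 0.0001899 m/s = 16.41 m/day.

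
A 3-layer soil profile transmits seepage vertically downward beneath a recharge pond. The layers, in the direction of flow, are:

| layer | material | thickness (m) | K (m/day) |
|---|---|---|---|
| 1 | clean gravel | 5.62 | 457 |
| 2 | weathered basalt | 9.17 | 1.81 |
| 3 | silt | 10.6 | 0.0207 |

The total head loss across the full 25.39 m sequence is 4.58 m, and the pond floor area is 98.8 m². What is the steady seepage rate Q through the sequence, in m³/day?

0.875

Flow is perpendicular to layering, so the layers act in series and the equivalent K is the thickness-weighted harmonic mean.
Total thickness L = 5.62 + 9.17 + 10.6 = 25.39 m.
Σ(b_i/K_i) = 5.62/457 + 9.17/1.81 + 10.6/0.0207 = 517.2 d.
K_eq = L / Σ(b_i/K_i) = 25.39 / 517.2 = 0.04910 m/day.
Q = K_eq · A · (Δh/L) = 0.04910 × 98.8 × (4.58/25.39) = 0.8750 m³/day.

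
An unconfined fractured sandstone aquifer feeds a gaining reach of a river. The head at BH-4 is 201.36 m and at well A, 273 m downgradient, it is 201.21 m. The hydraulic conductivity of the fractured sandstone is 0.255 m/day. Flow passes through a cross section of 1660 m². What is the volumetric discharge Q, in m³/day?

0.233

Hydraulic gradient i = (201.36 − 201.21) / 273 = 0.15 / 273 = 0.0005495.
Darcy's law: Q = K · A · i = 0.2550 × 1660 × 0.0005495 = 0.2326 m³/day.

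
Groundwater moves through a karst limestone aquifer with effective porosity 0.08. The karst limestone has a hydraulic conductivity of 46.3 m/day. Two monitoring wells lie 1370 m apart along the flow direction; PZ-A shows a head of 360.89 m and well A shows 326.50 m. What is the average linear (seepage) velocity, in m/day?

Hydraulic gradient i = (360.89 − 326.50) / 1370 = 34.39 / 1370 = 0.02510.
Darcy flux q = K · i = 46.30 × 0.02510 = 1.162 m/day.
Seepage velocity v = q / n_e = 1.162 / 0.08 = 14.53 m/day.

14.5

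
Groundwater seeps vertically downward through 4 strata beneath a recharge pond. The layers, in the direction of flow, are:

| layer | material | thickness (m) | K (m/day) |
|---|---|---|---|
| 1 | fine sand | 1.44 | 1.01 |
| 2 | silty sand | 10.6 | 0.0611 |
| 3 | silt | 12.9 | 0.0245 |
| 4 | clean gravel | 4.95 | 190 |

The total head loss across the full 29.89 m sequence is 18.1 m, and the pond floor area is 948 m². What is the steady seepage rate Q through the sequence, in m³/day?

24.5

Flow is perpendicular to layering, so the layers act in series and the equivalent K is the thickness-weighted harmonic mean.
Total thickness L = 1.44 + 10.6 + 12.9 + 4.95 = 29.89 m.
Σ(b_i/K_i) = 1.44/1.01 + 10.6/0.0611 + 12.9/0.0245 + 4.95/190 = 701.5 d.
K_eq = L / Σ(b_i/K_i) = 29.89 / 701.5 = 0.04261 m/day.
Q = K_eq · A · (Δh/L) = 0.04261 × 948 × (18.1/29.89) = 24.46 m³/day.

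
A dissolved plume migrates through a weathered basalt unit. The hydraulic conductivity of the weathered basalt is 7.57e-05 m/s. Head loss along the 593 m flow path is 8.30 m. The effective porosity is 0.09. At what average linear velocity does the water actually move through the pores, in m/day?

1.02

Convert K: 7.57e-05 m/s × 86400 = 6.540 m/day.
Hydraulic gradient i = Δh / L = 8.30 / 593 = 0.01400.
Darcy flux q = K · i = 6.540 × 0.01400 = 0.09154 m/day.
Seepage velocity v = q / n_e = 0.09154 / 0.09 = 1.017 m/day.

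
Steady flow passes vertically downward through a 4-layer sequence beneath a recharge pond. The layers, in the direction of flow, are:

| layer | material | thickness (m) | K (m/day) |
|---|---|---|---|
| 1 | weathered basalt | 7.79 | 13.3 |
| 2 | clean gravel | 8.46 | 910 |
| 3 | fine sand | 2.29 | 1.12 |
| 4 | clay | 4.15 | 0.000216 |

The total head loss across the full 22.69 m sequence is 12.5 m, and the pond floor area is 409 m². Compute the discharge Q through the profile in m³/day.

Flow is perpendicular to layering, so the layers act in series and the equivalent K is the thickness-weighted harmonic mean.
Total thickness L = 7.79 + 8.46 + 2.29 + 4.15 = 22.69 m.
Σ(b_i/K_i) = 7.79/13.3 + 8.46/910 + 2.29/1.12 + 4.15/0.000216 = 19216 d.
K_eq = L / Σ(b_i/K_i) = 22.69 / 19216 = 0.001181 m/day.
Q = K_eq · A · (Δh/L) = 0.001181 × 409 × (12.5/22.69) = 0.2661 m³/day.

0.266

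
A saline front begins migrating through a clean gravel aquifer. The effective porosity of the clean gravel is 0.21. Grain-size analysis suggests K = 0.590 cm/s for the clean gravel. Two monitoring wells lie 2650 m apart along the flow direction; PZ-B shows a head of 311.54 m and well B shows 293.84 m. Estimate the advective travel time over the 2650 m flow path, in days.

Convert K: 0.590 cm/s × 864 = 509.8 m/day.
Hydraulic gradient i = (311.54 − 293.84) / 2650 = 17.7 / 2650 = 0.006679.
Darcy flux q = K · i = 509.8 × 0.006679 = 3.405 m/day.
Seepage velocity v = q / n_e = 3.405 / 0.21 = 16.21 m/day.
Travel time t = L / v = 2650 / 16.21 = 163.4 days.

163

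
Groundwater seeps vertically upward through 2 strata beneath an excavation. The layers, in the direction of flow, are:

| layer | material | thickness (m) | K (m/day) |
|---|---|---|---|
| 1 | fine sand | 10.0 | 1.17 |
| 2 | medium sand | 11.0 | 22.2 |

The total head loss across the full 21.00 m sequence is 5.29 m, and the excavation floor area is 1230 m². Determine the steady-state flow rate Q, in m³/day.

Flow is perpendicular to layering, so the layers act in series and the equivalent K is the thickness-weighted harmonic mean.
Total thickness L = 10.0 + 11.0 = 21.00 m.
Σ(b_i/K_i) = 10.0/1.17 + 11.0/22.2 = 9.043 d.
K_eq = L / Σ(b_i/K_i) = 21.00 / 9.043 = 2.322 m/day.
Q = K_eq · A · (Δh/L) = 2.322 × 1230 × (5.29/21.00) = 719.6 m³/day.

720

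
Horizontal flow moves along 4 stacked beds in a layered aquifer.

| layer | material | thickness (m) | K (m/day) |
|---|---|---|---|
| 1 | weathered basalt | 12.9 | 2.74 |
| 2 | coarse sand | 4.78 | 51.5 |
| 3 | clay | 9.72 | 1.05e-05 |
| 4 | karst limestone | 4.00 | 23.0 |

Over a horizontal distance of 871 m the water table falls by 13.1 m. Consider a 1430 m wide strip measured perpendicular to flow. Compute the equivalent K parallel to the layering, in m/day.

11.9

Flow is parallel to layering, so each bed carries its own Darcy discharge and the transmissivities add.
Σ(K_i·b_i) = 2.74×12.9 + 51.5×4.78 + 1.05e-05×9.72 + 23.0×4.00 = 373.5 m²/day.
Total thickness b = 31.40 m, so K_eq = Σ(K_i·b_i)/b = 11.90 m/day.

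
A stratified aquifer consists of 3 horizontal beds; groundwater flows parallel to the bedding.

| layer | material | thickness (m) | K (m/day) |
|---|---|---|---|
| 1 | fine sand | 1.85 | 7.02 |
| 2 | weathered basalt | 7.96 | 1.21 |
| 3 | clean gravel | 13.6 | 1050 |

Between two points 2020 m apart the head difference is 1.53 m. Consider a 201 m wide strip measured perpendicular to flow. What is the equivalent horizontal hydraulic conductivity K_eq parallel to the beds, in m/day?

Flow is parallel to layering, so each bed carries its own Darcy discharge and the transmissivities add.
Σ(K_i·b_i) = 7.02×1.85 + 1.21×7.96 + 1050×13.6 = 14303 m²/day.
Total thickness b = 23.41 m, so K_eq = Σ(K_i·b_i)/b = 611.0 m/day.

611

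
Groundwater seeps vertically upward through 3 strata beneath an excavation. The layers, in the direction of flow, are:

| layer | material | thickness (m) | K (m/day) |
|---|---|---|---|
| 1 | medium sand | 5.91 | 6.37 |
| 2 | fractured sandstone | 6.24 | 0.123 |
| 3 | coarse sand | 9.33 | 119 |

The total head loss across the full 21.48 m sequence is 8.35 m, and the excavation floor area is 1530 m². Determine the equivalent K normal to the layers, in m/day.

Flow is perpendicular to layering, so the layers act in series and the equivalent K is the thickness-weighted harmonic mean.
Total thickness L = 5.91 + 6.24 + 9.33 = 21.48 m.
Σ(b_i/K_i) = 5.91/6.37 + 6.24/0.123 + 9.33/119 = 51.74 d.
K_eq = L / Σ(b_i/K_i) = 21.48 / 51.74 = 0.4152 m/day.

0.415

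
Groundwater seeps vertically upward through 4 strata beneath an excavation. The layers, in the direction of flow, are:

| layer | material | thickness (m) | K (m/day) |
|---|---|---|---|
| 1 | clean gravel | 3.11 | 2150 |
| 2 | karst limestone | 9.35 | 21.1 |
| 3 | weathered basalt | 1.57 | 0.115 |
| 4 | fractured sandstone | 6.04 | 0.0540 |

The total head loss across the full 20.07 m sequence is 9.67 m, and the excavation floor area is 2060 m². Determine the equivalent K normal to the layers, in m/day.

0.159

Flow is perpendicular to layering, so the layers act in series and the equivalent K is the thickness-weighted harmonic mean.
Total thickness L = 3.11 + 9.35 + 1.57 + 6.04 = 20.07 m.
Σ(b_i/K_i) = 3.11/2150 + 9.35/21.1 + 1.57/0.115 + 6.04/0.0540 = 125.9 d.
K_eq = L / Σ(b_i/K_i) = 20.07 / 125.9 = 0.1594 m/day.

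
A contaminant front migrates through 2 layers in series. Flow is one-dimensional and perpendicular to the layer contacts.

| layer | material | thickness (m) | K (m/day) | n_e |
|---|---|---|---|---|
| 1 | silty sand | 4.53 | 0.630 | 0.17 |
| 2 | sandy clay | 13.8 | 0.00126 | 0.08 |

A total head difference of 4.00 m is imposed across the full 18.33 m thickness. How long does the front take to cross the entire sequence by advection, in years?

14.1

With flow normal to the layers, continuity requires the same specific discharge q through every layer.
Σ(b_i/K_i) = 4.53/0.630 + 13.8/0.00126 = 10960 d.
q = Δh / Σ(b_i/K_i) = 4.00 / 10960 = 0.0003650 m/day.
In each layer the seepage velocity is v_i = q/n_i, so the layer transit time is t_i = b_i·n_i / q:
  layer 1 (silty sand): t_1 = 4.53 × 0.17 / 0.0003650 = 2110 d
  layer 2 (sandy clay): t_2 = 13.8 × 0.08 / 0.0003650 = 3025 d
Total t = Σ t_i = 5135 days = 14.06 years.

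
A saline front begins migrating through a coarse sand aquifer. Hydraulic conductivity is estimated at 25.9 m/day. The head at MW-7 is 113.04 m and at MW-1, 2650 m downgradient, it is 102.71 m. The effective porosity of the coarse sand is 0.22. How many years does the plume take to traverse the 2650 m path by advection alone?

Hydraulic gradient i = (113.04 − 102.71) / 2650 = 10.33 / 2650 = 0.003898.
Darcy flux q = K · i = 25.90 × 0.003898 = 0.1010 m/day.
Seepage velocity v = q / n_e = 0.1010 / 0.22 = 0.4589 m/day.
Travel time t = L / v = 2650 / 0.4589 = 5774 days = 15.81 years.

15.8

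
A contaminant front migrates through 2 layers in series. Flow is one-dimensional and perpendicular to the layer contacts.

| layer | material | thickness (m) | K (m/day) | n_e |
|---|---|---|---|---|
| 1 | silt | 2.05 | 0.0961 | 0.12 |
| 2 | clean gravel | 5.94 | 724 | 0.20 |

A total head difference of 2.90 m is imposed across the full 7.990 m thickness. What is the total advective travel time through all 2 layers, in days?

10.6

With flow normal to the layers, continuity requires the same specific discharge q through every layer.
Σ(b_i/K_i) = 2.05/0.0961 + 5.94/724 = 21.34 d.
q = Δh / Σ(b_i/K_i) = 2.90 / 21.34 = 0.1359 m/day.
In each layer the seepage velocity is v_i = q/n_i, so the layer transit time is t_i = b_i·n_i / q:
  layer 1 (silt): t_1 = 2.05 × 0.12 / 0.1359 = 1.810 d
  layer 2 (clean gravel): t_2 = 5.94 × 0.20 / 0.1359 = 8.742 d
Total t = Σ t_i = 10.55 days.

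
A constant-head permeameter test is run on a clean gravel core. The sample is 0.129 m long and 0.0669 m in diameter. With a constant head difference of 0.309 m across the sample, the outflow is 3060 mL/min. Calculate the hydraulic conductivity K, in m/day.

Cross-sectional area A = π·(d/2)² = π × (0.0669/2)² = 0.003515 m².
Convert discharge: 3060 mL/min = 5.100e-05 m³/s.
Darcy's law rearranged: K = Q·L / (A·Δh) = 5.100e-05 × 0.129 / (0.003515 × 0.309) = 0.006057 m/s = 523.3 m/day.

523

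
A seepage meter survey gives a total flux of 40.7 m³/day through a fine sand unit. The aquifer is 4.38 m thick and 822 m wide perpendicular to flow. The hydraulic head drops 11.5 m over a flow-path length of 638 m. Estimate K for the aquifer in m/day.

Cross-sectional area A = 822 × 4.38 = 3600 m².
Hydraulic gradient i = Δh / L = 11.5 / 638 = 0.01803.
From Q = K·A·i, K = Q / (A·i) = 40.7 / (3600 × 0.01803) = 0.6271 m/day.

0.627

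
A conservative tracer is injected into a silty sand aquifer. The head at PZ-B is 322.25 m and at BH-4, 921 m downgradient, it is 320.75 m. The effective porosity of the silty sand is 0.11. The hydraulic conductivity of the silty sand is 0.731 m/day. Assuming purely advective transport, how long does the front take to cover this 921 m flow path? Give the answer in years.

233

Hydraulic gradient i = (322.25 − 320.75) / 921 = 1.5 / 921 = 0.001629.
Darcy flux q = K · i = 0.7310 × 0.001629 = 0.001191 m/day.
Seepage velocity v = q / n_e = 0.001191 / 0.11 = 0.01082 m/day.
Travel time t = L / v = 921 / 0.01082 = 85095 days = 233.0 years.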